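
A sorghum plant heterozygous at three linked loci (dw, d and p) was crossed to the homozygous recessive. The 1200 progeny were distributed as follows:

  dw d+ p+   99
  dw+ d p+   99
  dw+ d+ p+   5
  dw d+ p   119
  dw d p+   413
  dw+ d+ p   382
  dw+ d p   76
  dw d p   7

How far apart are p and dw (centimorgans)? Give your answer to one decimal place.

19.2 centimorgans

The two most frequent reciprocal classes, dw+ d+ p and dw d p+, are the parental types, so the F1 was dw+ d+ p / dw d p+.
The two rarest classes, dw+ d+ p+ and dw d p, are the double crossovers. Comparing them with the parentals, only the p allele has switched, so p is the middle locus and the order is d – p – dw.
Crossovers in the p–dw interval produce the single-crossover classes dw d+ p and dw+ d p+ (119 + 99 = 218) plus the double crossovers (12).
RF(p–dw) = (218 + 12) / 1200 = 230/1200 = 0.1917 → 19.2 centimorgans.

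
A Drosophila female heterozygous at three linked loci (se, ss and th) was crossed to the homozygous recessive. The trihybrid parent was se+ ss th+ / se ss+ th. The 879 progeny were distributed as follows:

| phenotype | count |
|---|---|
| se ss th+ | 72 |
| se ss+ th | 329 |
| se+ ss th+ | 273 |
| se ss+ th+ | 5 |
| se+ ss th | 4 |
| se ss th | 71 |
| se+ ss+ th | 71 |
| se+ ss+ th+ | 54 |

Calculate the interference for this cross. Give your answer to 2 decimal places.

0.61

The two rarest classes, se+ ss th and se ss+ th+, are the double crossovers. Comparing them with the parentals, only the th allele has switched, so th is the middle locus and the order is se – th – ss.
se–th: (143 + 9)/879 = 0.1729; th–ss: (125 + 9)/879 = 0.1524.
Expected DCO frequency = 0.1729 × 0.1524 ≈ 0.02635; observed = 9/879 ≈ 0.01024.
Coefficient of coincidence = 0.01024/0.02635 ≈ 0.39; interference = 1 − 0.39 = 0.61.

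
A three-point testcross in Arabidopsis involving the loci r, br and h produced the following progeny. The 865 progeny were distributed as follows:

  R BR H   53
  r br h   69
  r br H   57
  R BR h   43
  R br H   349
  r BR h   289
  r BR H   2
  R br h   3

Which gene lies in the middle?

h

The two most frequent reciprocal classes, r BR h and R br H, are the parental types, so the F1 was r BR h / R br H.
The two rarest classes, r BR H and R br h, are the double crossovers. Comparing them with the parentals, only the h allele has switched, so h is the middle locus and the order is br – h – r.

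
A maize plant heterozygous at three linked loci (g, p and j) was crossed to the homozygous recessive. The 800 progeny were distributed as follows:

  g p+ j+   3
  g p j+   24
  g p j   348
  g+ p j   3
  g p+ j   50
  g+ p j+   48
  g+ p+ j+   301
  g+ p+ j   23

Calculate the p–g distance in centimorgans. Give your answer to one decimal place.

13.0 centimorgans

The two most frequent reciprocal classes, g+ p+ j+ and g p j, are the parental types, so the F1 was g+ p+ j+ / g p j.
The two rarest classes, g p+ j+ and g+ p j, are the double crossovers. Comparing them with the parentals, only the g allele has switched, so g is the middle locus and the order is j – g – p.
Crossovers in the g–p interval produce the single-crossover classes g+ p j+ and g p+ j (48 + 50 = 98) plus the double crossovers (6).
RF(g–p) = (98 + 6) / 800 = 104/800 = 0.1300 → 13.0 centimorgans.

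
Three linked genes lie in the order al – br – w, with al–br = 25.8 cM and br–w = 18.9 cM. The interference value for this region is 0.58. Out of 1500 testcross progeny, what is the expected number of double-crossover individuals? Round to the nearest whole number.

Map distances give recombination frequencies of 0.258 and 0.189 for the two intervals.
With interference 0.58 (so coincidence = 0.42), expected double-crossover frequency = 0.258 × 0.189 × 0.42 = 0.02048.
Expected number = 0.02048 × 1500 = 30.72 ≈ 31.

31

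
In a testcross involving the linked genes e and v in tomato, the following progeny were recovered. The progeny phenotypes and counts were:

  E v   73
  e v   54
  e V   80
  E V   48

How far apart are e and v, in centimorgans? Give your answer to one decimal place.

40.0 centimorgans

The two most frequent classes, E v (73) and e V (80), are the parental types, so the F1 was E v / e V.
The recombinant classes are E V and e v: 48 + 54 = 102.
Recombination frequency = 102/255 = 0.4000 ≈ 40.0%, i.e. 40.0 centimorgans.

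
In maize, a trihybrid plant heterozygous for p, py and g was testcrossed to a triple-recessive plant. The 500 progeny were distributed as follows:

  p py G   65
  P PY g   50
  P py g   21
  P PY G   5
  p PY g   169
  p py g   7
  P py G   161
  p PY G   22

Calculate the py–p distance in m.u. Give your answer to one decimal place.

25.4 m.u.

The two most frequent reciprocal classes, p PY g and P py G, are the parental types, so the F1 was p PY g / P py G.
The two rarest classes, p py g and P PY G, are the double crossovers. Comparing them with the parentals, only the py allele has switched, so py is the middle locus and the order is g – py – p.
Crossovers in the py–p interval produce the single-crossover classes P PY g and p py G (50 + 65 = 115) plus the double crossovers (12).
RF(py–p) = (115 + 12) / 500 = 127/500 = 0.2540 → 25.4 m.u.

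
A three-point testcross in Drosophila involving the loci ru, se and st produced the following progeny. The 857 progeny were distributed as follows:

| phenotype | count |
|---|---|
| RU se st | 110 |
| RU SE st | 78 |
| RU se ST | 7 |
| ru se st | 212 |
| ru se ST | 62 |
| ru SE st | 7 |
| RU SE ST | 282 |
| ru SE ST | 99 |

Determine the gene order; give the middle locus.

se

The two most frequent reciprocal classes, RU SE ST and ru se st, are the parental types, so the F1 was RU SE ST / ru se st.
The two rarest classes, RU se ST and ru SE st, are the double crossovers. Comparing them with the parentals, only the se allele has switched, so se is the middle locus and the order is ru – se – st.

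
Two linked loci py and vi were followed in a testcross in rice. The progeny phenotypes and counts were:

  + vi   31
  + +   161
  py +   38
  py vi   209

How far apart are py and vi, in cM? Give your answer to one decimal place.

15.7 cM

The two most frequent classes, + + (161) and py vi (209), are the parental types, so the F1 was + + / py vi.
The recombinant classes are + vi and py +: 31 + 38 = 69.
Recombination frequency = 69/439 = 0.1572 ≈ 15.7%, i.e. 15.7 cM.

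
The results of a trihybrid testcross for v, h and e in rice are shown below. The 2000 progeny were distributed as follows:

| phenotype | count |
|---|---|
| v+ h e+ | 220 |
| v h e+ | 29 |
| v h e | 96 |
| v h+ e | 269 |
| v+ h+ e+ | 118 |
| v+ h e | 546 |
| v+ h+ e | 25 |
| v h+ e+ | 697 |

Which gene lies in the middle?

h

The two most frequent reciprocal classes, v h+ e+ and v+ h e, are the parental types, so the F1 was v h+ e+ / v+ h e.
The two rarest classes, v h e+ and v+ h+ e, are the double crossovers. Comparing them with the parentals, only the h allele has switched, so h is the middle locus and the order is e – h – v.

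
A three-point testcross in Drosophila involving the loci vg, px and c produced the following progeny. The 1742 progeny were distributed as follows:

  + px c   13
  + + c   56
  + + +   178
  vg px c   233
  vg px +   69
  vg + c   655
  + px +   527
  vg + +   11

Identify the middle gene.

c

The two most frequent reciprocal classes, vg + c and + px +, are the parental types, so the F1 was vg + c / + px +.
The two rarest classes, vg + + and + px c, are the double crossovers. Comparing them with the parentals, only the c allele has switched, so c is the middle locus and the order is vg – c – px.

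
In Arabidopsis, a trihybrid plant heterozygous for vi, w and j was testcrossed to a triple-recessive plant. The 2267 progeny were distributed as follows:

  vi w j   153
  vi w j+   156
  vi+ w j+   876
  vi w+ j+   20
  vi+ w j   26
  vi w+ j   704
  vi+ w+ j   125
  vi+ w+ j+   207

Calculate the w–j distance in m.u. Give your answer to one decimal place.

The two most frequent reciprocal classes, vi+ w j+ and vi w+ j, are the parental types, so the F1 was vi+ w j+ / vi w+ j.
The two rarest classes, vi+ w j and vi w+ j+, are the double crossovers. Comparing them with the parentals, only the j allele has switched, so j is the middle locus and the order is vi – j – w.
Crossovers in the j–w interval produce the single-crossover classes vi+ w+ j+ and vi w j (207 + 153 = 360) plus the double crossovers (46).
RF(j–w) = (360 + 46) / 2267 = 406/2267 = 0.1791 → 17.9 m.u.

17.9 m.u.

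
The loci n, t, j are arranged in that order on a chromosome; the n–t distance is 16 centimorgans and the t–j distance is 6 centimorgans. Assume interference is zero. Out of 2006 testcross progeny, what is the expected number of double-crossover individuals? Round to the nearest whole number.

Map distances give recombination frequencies of 0.160 and 0.060 for the two intervals.
With no interference, expected double-crossover frequency = 0.160 × 0.060 = 0.00960.
Expected number = 0.00960 × 2006 = 19.26 ≈ 19.

19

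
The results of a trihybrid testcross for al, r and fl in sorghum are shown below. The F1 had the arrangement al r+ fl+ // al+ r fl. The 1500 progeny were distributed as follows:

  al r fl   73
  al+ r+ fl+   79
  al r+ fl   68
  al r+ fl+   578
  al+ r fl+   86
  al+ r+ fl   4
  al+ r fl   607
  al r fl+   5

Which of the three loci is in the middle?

r

The two rarest classes, al r fl+ and al+ r+ fl, are the double crossovers. Comparing them with the parentals, only the r allele has switched, so r is the middle locus and the order is fl – r – al.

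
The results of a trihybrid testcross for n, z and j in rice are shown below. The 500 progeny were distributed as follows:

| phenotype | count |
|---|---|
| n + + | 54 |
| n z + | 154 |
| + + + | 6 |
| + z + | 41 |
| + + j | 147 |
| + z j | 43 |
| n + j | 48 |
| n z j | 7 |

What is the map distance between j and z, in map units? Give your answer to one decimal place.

The two most frequent reciprocal classes, + + j and n z +, are the parental types, so the F1 was + + j / n z +.
The two rarest classes, + + + and n z j, are the double crossovers. Comparing them with the parentals, only the j allele has switched, so j is the middle locus and the order is z – j – n.
Crossovers in the z–j interval produce the single-crossover classes + z j and n + + (43 + 54 = 97) plus the double crossovers (13).
RF(z–j) = (97 + 13) / 500 = 110/500 = 0.2200 → 22.0 map units.

22.0 map units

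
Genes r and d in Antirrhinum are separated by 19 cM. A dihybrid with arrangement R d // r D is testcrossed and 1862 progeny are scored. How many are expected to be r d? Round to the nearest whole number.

177

A map distance of 19 cM corresponds to a recombination frequency of 0.190.
The F1 is R d / r D, so r d is a recombinant gamete class with expected frequency r/2 = 0.190/2 = 0.0950.
Expected number = 0.0950 × 1862 = 176.89 ≈ 177.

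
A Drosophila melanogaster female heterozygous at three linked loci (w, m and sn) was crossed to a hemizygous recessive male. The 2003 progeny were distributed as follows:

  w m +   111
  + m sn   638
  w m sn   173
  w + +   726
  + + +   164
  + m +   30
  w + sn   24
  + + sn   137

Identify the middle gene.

sn

The two most frequent reciprocal classes, w + + and + m sn, are the parental types, so the F1 was w + + / + m sn.
The two rarest classes, w + sn and + m +, are the double crossovers. Comparing them with the parentals, only the sn allele has switched, so sn is the middle locus and the order is w – sn – m.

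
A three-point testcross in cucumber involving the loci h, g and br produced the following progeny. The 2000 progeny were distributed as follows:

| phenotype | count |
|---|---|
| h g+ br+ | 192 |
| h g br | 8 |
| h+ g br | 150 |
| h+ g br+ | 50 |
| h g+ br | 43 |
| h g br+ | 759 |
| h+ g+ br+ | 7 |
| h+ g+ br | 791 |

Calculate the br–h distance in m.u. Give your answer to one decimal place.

5.4 m.u.

The two most frequent reciprocal classes, h+ g+ br and h g br+, are the parental types, so the F1 was h+ g+ br / h g br+.
The two rarest classes, h+ g+ br+ and h g br, are the double crossovers. Comparing them with the parentals, only the br allele has switched, so br is the middle locus and the order is h – br – g.
Crossovers in the h–br interval produce the single-crossover classes h g+ br and h+ g br+ (43 + 50 = 93) plus the double crossovers (15).
RF(h–br) = (93 + 15) / 2000 = 108/2000 = 0.0540 → 5.4 m.u.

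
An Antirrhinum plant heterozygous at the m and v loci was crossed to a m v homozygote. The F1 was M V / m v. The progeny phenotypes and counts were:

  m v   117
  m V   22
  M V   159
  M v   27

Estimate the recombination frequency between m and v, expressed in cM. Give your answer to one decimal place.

15.1 cM

The recombinant classes are M v and m V: 27 + 22 = 49.
Recombination frequency = 49/325 = 0.1508 ≈ 15.1%, i.e. 15.1 cM.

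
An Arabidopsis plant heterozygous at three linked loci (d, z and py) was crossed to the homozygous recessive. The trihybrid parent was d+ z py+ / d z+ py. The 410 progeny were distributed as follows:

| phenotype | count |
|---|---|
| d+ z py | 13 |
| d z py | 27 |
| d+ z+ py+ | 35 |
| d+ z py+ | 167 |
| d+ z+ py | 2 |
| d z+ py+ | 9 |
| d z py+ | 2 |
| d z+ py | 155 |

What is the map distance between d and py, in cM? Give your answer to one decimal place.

6.3 cM

The two rarest classes, d z py+ and d+ z+ py, are the double crossovers. Comparing them with the parentals, only the d allele has switched, so d is the middle locus and the order is py – d – z.
Crossovers in the py–d interval produce the single-crossover classes d+ z py and d z+ py+ (13 + 9 = 22) plus the double crossovers (4).
RF(py–d) = (22 + 4) / 410 = 26/410 = 0.0634 → 6.3 cM.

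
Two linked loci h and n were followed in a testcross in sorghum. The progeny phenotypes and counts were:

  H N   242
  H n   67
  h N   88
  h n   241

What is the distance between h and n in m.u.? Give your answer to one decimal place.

24.3 m.u.

The two most frequent classes, H N (242) and h n (241), are the parental types, so the F1 was H N / h n.
The recombinant classes are H n and h N: 67 + 88 = 155.
Recombination frequency = 155/638 = 0.2429 ≈ 24.3%, i.e. 24.3 m.u.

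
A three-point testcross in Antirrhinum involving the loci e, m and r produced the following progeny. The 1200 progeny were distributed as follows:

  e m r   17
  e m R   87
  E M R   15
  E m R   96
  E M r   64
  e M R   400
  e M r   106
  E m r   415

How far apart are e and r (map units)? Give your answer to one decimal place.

19.5 map units

The two most frequent reciprocal classes, E m r and e M R, are the parental types, so the F1 was E m r / e M R.
The two rarest classes, e m r and E M R, are the double crossovers. Comparing them with the parentals, only the e allele has switched, so e is the middle locus and the order is m – e – r.
Crossovers in the e–r interval produce the single-crossover classes E m R and e M r (96 + 106 = 202) plus the double crossovers (32).
RF(e–r) = (202 + 32) / 1200 = 234/1200 = 0.1950 → 19.5 map units.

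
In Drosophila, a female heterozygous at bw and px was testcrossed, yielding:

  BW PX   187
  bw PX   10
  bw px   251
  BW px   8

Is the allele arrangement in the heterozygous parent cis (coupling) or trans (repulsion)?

The two most frequent classes are BW PX (187) and bw px (251); these are the parental (non-recombinant) types.
So the F1 carried BW PX on one chromosome and bw px on the other — the recessive alleles are on the same chromosome (cis / coupling).

cis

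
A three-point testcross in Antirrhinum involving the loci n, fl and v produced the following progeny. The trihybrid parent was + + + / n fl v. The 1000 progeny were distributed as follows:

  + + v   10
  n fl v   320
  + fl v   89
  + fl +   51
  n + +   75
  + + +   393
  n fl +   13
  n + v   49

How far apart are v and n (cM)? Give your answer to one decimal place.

18.7 cM

The two rarest classes, + + v and n fl +, are the double crossovers. Comparing them with the parentals, only the v allele has switched, so v is the middle locus and the order is fl – v – n.
Crossovers in the v–n interval produce the single-crossover classes n + + and + fl v (75 + 89 = 164) plus the double crossovers (23).
RF(v–n) = (164 + 23) / 1000 = 187/1000 = 0.1870 → 18.7 cM.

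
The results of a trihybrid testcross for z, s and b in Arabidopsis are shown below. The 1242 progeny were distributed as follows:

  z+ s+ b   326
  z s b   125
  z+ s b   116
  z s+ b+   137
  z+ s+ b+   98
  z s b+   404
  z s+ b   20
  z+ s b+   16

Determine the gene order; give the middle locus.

z

The two most frequent reciprocal classes, z s b+ and z+ s+ b, are the parental types, so the F1 was z s b+ / z+ s+ b.
The two rarest classes, z+ s b+ and z s+ b, are the double crossovers. Comparing them with the parentals, only the z allele has switched, so z is the middle locus and the order is b – z – s.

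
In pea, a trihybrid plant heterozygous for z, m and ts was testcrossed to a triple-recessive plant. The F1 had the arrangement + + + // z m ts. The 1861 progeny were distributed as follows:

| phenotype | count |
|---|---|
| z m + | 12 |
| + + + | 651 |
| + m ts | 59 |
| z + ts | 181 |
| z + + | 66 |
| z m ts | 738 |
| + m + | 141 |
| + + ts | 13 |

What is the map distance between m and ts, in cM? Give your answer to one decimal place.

18.6 cM

The two rarest classes, + + ts and z m +, are the double crossovers. Comparing them with the parentals, only the ts allele has switched, so ts is the middle locus and the order is m – ts – z.
Crossovers in the m–ts interval produce the single-crossover classes + m + and z + ts (141 + 181 = 322) plus the double crossovers (25).
RF(m–ts) = (322 + 25) / 1861 = 347/1861 = 0.1865 → 18.6 cM.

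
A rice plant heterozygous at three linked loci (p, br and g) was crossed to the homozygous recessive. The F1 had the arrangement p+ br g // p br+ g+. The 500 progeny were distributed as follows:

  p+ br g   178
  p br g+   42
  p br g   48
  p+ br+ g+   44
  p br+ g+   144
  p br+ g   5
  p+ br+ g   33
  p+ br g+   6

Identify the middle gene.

The two rarest classes, p+ br g+ and p br+ g, are the double crossovers. Comparing them with the parentals, only the g allele has switched, so g is the middle locus and the order is p – g – br.

g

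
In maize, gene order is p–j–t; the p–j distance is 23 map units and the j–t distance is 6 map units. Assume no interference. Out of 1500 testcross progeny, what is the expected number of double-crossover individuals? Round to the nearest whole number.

21

Map distances give recombination frequencies of 0.230 and 0.060 for the two intervals.
With no interference, expected double-crossover frequency = 0.230 × 0.060 = 0.01380.
Expected number = 0.01380 × 1500 = 20.70 ≈ 21.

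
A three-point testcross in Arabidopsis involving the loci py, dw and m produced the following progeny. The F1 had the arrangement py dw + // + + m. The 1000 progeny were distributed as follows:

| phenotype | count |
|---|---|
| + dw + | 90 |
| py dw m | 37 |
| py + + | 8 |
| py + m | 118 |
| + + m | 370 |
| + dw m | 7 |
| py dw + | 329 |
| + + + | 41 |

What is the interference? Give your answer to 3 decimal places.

0.277

The two rarest classes, py + + and + dw m, are the double crossovers. Comparing them with the parentals, only the dw allele has switched, so dw is the middle locus and the order is m – dw – py.
m–dw: (78 + 15)/1000 = 0.0930; dw–py: (208 + 15)/1000 = 0.2230.
Expected DCO frequency = 0.0930 × 0.2230 ≈ 0.02074; observed = 15/1000 ≈ 0.01500.
Coefficient of coincidence = 0.01500/0.02074 ≈ 0.723; interference = 1 − 0.723 = 0.277.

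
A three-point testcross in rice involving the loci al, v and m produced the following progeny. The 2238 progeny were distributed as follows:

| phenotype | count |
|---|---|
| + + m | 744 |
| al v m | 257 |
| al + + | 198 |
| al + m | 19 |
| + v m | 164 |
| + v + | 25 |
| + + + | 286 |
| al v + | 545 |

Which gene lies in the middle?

The two most frequent reciprocal classes, al v + and + + m, are the parental types, so the F1 was al v + / + + m.
The two rarest classes, + v + and al + m, are the double crossovers. Comparing them with the parentals, only the al allele has switched, so al is the middle locus and the order is m – al – v.

al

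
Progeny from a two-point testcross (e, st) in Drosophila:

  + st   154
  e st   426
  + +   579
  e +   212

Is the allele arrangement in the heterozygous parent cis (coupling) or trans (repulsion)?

cis

The two most frequent classes are + + (579) and e st (426); these are the parental (non-recombinant) types.
So the F1 carried + + on one chromosome and e st on the other — the recessive alleles are on the same chromosome (cis / coupling).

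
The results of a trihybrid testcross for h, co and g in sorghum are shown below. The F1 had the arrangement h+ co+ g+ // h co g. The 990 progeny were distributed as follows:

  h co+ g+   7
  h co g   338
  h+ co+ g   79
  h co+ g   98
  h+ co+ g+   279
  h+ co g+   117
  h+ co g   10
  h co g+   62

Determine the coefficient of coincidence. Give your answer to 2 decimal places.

0.46

The two rarest classes, h co+ g+ and h+ co g, are the double crossovers. Comparing them with the parentals, only the h allele has switched, so h is the middle locus and the order is g – h – co.
g–h: (141 + 17)/990 = 0.1596; h–co: (215 + 17)/990 = 0.2343.
Expected DCO frequency = 0.1596 × 0.2343 ≈ 0.03739; observed = 17/990 ≈ 0.01717.
Coefficient of coincidence = 0.01717/0.03739 ≈ 0.46.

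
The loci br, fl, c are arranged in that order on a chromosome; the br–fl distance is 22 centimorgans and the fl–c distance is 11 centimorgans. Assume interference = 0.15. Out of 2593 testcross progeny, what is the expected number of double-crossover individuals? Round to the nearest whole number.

Map distances give recombination frequencies of 0.220 and 0.110 for the two intervals.
With interference 0.15 (so coincidence = 0.85), expected double-crossover frequency = 0.220 × 0.110 × 0.85 = 0.02057.
Expected number = 0.02057 × 2593 = 53.34 ≈ 53.

53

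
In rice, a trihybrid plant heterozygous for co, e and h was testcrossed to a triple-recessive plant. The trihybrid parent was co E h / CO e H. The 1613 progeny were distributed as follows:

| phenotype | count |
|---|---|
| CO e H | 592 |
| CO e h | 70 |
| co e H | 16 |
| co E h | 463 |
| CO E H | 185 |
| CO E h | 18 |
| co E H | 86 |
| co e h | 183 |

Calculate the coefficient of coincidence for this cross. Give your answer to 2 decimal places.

The two rarest classes, CO E h and co e H, are the double crossovers. Comparing them with the parentals, only the co allele has switched, so co is the middle locus and the order is e – co – h.
e–co: (368 + 34)/1613 = 0.2492; co–h: (156 + 34)/1613 = 0.1178.
Expected DCO frequency = 0.2492 × 0.1178 ≈ 0.02936; observed = 34/1613 ≈ 0.02108.
Coefficient of coincidence = 0.02108/0.02936 ≈ 0.72.

0.72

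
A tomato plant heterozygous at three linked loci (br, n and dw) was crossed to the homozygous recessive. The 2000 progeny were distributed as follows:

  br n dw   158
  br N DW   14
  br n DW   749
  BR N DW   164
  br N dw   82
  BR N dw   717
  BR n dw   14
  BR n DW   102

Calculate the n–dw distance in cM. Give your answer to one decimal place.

The two most frequent reciprocal classes, BR N dw and br n DW, are the parental types, so the F1 was BR N dw / br n DW.
The two rarest classes, BR n dw and br N DW, are the double crossovers. Comparing them with the parentals, only the n allele has switched, so n is the middle locus and the order is dw – n – br.
Crossovers in the dw–n interval produce the single-crossover classes BR N DW and br n dw (164 + 158 = 322) plus the double crossovers (28).
RF(dw–n) = (322 + 28) / 2000 = 350/2000 = 0.1750 → 17.5 cM.

17.5 cM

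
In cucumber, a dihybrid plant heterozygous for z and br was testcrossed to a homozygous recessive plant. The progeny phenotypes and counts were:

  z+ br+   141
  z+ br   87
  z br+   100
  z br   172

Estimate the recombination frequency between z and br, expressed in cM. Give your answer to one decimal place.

37.4 cM

The two most frequent classes, z+ br+ (141) and z br (172), are the parental types, so the F1 was z+ br+ / z br.
The recombinant classes are z+ br and z br+: 87 + 100 = 187.
Recombination frequency = 187/500 = 0.3740 ≈ 37.4%, i.e. 37.4 cM.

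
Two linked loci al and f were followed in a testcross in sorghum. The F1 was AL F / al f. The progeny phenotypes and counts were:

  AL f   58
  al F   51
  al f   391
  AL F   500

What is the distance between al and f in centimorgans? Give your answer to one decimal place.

The recombinant classes are AL f and al F: 58 + 51 = 109.
Recombination frequency = 109/1000 = 0.1090 ≈ 10.9%, i.e. 10.9 centimorgans.

10.9 centimorgans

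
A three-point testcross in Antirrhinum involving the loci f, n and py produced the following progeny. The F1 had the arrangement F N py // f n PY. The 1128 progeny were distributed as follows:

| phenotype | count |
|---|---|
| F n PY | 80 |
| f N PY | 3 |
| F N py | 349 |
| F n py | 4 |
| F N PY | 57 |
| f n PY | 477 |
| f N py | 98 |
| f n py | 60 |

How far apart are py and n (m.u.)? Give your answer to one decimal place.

11.0 m.u.

The two rarest classes, F n py and f N PY, are the double crossovers. Comparing them with the parentals, only the n allele has switched, so n is the middle locus and the order is f – n – py.
Crossovers in the n–py interval produce the single-crossover classes F N PY and f n py (57 + 60 = 117) plus the double crossovers (7).
RF(n–py) = (117 + 7) / 1128 = 124/1128 = 0.1099 → 11.0 m.u.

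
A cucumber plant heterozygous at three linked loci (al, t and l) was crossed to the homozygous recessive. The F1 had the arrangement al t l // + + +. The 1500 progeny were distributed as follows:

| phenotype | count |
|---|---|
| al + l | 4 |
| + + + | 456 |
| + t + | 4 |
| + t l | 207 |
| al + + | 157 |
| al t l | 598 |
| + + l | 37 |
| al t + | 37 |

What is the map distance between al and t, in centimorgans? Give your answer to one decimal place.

24.8 centimorgans

The two rarest classes, al + l and + t +, are the double crossovers. Comparing them with the parentals, only the t allele has switched, so t is the middle locus and the order is al – t – l.
Crossovers in the al–t interval produce the single-crossover classes + t l and al + + (207 + 157 = 364) plus the double crossovers (8).
RF(al–t) = (364 + 8) / 1500 = 372/1500 = 0.2480 → 24.8 centimorgans.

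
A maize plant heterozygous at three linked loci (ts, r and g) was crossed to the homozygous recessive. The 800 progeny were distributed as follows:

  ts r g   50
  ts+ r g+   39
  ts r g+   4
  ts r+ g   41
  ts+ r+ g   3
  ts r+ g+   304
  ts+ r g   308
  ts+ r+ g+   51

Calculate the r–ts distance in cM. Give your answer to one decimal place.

The two most frequent reciprocal classes, ts+ r g and ts r+ g+, are the parental types, so the F1 was ts+ r g / ts r+ g+.
The two rarest classes, ts+ r+ g and ts r g+, are the double crossovers. Comparing them with the parentals, only the r allele has switched, so r is the middle locus and the order is g – r – ts.
Crossovers in the r–ts interval produce the single-crossover classes ts r g and ts+ r+ g+ (50 + 51 = 101) plus the double crossovers (7).
RF(r–ts) = (101 + 7) / 800 = 108/800 = 0.1350 → 13.5 cM.

13.5 cM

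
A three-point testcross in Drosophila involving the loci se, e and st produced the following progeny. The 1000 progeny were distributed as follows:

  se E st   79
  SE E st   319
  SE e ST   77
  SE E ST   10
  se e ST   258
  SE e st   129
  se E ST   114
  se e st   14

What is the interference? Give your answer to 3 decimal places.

The two most frequent reciprocal classes, se e ST and SE E st, are the parental types, so the F1 was se e ST / SE E st.
The two rarest classes, se e st and SE E ST, are the double crossovers. Comparing them with the parentals, only the st allele has switched, so st is the middle locus and the order is e – st – se.
e–st: (243 + 24)/1000 = 0.2670; st–se: (156 + 24)/1000 = 0.1800.
Expected DCO frequency = 0.2670 × 0.1800 ≈ 0.04806; observed = 24/1000 ≈ 0.02400.
Coefficient of coincidence = 0.02400/0.04806 ≈ 0.499; interference = 1 − 0.499 = 0.501.

0.501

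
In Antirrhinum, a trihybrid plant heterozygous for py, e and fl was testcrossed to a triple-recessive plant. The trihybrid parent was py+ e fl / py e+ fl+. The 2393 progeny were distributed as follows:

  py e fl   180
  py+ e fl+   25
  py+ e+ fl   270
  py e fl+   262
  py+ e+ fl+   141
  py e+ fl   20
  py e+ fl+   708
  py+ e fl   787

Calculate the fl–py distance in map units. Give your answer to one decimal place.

The two rarest classes, py+ e fl+ and py e+ fl, are the double crossovers. Comparing them with the parentals, only the fl allele has switched, so fl is the middle locus and the order is e – fl – py.
Crossovers in the fl–py interval produce the single-crossover classes py e fl and py+ e+ fl+ (180 + 141 = 321) plus the double crossovers (45).
RF(fl–py) = (321 + 45) / 2393 = 366/2393 = 0.1529 → 15.3 map units.

15.3 map units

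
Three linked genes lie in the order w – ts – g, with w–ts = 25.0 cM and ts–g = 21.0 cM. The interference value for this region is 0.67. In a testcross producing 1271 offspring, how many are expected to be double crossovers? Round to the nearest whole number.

Map distances give recombination frequencies of 0.250 and 0.210 for the two intervals.
With interference 0.67 (so coincidence = 0.33), expected double-crossover frequency = 0.250 × 0.210 × 0.33 = 0.01732.
Expected number = 0.01732 × 1271 = 22.02 ≈ 22.

22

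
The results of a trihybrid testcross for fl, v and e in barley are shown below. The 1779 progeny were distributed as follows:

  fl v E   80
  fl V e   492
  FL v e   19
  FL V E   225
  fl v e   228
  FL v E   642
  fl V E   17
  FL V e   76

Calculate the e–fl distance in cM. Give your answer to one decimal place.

10.8 cM

The two most frequent reciprocal classes, FL v E and fl V e, are the parental types, so the F1 was FL v E / fl V e.
The two rarest classes, FL v e and fl V E, are the double crossovers. Comparing them with the parentals, only the e allele has switched, so e is the middle locus and the order is v – e – fl.
Crossovers in the e–fl interval produce the single-crossover classes fl v E and FL V e (80 + 76 = 156) plus the double crossovers (36).
RF(e–fl) = (156 + 36) / 1779 = 192/1779 = 0.1079 → 10.8 cM.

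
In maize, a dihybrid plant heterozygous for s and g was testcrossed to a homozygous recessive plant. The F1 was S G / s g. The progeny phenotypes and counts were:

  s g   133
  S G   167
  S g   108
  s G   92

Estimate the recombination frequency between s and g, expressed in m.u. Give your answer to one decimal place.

The recombinant classes are S g and s G: 108 + 92 = 200.
Recombination frequency = 200/500 = 0.4000 ≈ 40.0%, i.e. 40.0 m.u.

40.0 m.u.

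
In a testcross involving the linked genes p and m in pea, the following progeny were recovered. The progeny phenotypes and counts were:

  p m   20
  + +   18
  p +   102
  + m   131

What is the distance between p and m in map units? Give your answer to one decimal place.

14.0 map units

The two most frequent classes, + m (131) and p + (102), are the parental types, so the F1 was + m / p +.
The recombinant classes are + + and p m: 18 + 20 = 38.
Recombination frequency = 38/271 = 0.1402 ≈ 14.0%, i.e. 14.0 map units.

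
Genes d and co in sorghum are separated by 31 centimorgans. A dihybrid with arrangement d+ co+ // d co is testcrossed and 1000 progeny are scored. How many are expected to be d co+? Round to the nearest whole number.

A map distance of 31 centimorgans corresponds to a recombination frequency of 0.310.
The F1 is d+ co+ / d co, so d co+ is a recombinant gamete class with expected frequency r/2 = 0.310/2 = 0.1550.
Expected number = 0.1550 × 1000 = 155.00 ≈ 155.

155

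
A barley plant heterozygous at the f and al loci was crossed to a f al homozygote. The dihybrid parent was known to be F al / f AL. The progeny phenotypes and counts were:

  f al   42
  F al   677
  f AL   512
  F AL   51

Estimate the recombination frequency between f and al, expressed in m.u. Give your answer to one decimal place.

7.3 m.u.

The recombinant classes are F AL and f al: 51 + 42 = 93.
Recombination frequency = 93/1282 = 0.0725 ≈ 7.3%, i.e. 7.3 m.u.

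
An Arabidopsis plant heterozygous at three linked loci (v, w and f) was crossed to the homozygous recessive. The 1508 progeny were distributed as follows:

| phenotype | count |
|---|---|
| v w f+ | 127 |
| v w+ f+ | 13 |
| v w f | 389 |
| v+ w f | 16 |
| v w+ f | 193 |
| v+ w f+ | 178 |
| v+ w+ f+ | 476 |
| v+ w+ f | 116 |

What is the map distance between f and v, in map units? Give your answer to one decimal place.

18.0 map units

The two most frequent reciprocal classes, v+ w+ f+ and v w f, are the parental types, so the F1 was v+ w+ f+ / v w f.
The two rarest classes, v w+ f+ and v+ w f, are the double crossovers. Comparing them with the parentals, only the v allele has switched, so v is the middle locus and the order is w – v – f.
Crossovers in the v–f interval produce the single-crossover classes v+ w+ f and v w f+ (116 + 127 = 243) plus the double crossovers (29).
RF(v–f) = (243 + 29) / 1508 = 272/1508 = 0.1804 → 18.0 map units.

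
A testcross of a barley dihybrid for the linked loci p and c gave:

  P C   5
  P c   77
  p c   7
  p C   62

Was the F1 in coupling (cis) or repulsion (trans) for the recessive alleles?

The two most frequent classes are P c (77) and p C (62); these are the parental (non-recombinant) types.
So the F1 carried P c on one chromosome and p C on the other — the recessive alleles are on opposite chromosomes (trans / repulsion).

trans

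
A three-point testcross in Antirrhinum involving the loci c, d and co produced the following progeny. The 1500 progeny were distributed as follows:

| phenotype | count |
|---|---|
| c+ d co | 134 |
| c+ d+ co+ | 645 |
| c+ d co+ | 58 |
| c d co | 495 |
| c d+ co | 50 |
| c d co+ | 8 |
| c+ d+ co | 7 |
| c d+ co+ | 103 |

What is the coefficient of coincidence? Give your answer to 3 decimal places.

0.726

The two most frequent reciprocal classes, c d co and c+ d+ co+, are the parental types, so the F1 was c d co / c+ d+ co+.
The two rarest classes, c d co+ and c+ d+ co, are the double crossovers. Comparing them with the parentals, only the co allele has switched, so co is the middle locus and the order is d – co – c.
d–co: (108 + 15)/1500 = 0.0820; co–c: (237 + 15)/1500 = 0.1680.
Expected DCO frequency = 0.0820 × 0.1680 ≈ 0.01378; observed = 15/1500 ≈ 0.01000.
Coefficient of coincidence = 0.01000/0.01378 ≈ 0.726.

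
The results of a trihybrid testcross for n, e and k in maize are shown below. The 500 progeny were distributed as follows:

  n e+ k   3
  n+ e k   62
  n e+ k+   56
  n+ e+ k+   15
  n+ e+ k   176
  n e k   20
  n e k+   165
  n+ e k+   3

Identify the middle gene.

The two most frequent reciprocal classes, n+ e+ k and n e k+, are the parental types, so the F1 was n+ e+ k / n e k+.
The two rarest classes, n e+ k and n+ e k+, are the double crossovers. Comparing them with the parentals, only the n allele has switched, so n is the middle locus and the order is k – n – e.

n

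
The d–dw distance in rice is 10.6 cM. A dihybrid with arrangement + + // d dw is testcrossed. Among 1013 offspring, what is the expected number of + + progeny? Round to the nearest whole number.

A map distance of 10.6 cM corresponds to a recombination frequency of 0.106.
The F1 is + + / d dw, so + + is a parental gamete class with expected frequency (1 − r)/2 = 0.894/2 = 0.4470.
Expected number = 0.4470 × 1013 = 452.81 ≈ 453.

453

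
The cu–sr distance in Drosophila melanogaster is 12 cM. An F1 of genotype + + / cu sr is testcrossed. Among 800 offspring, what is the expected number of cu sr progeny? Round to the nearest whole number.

A map distance of 12 cM corresponds to a recombination frequency of 0.120.
The F1 is + + / cu sr, so cu sr is a parental gamete class with expected frequency (1 − r)/2 = 0.880/2 = 0.4400.
Expected number = 0.4400 × 800 = 352.00 ≈ 352.

352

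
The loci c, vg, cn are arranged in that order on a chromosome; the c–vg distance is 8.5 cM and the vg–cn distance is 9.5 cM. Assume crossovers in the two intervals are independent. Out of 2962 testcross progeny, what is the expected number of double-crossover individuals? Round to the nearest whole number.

Map distances give recombination frequencies of 0.085 and 0.095 for the two intervals.
With no interference, expected double-crossover frequency = 0.085 × 0.095 = 0.00808.
Expected number = 0.00808 × 2962 = 23.92 ≈ 24.

24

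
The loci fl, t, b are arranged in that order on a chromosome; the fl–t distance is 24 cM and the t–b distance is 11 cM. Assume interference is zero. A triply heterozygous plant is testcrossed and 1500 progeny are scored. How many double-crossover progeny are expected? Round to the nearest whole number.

40

Map distances give recombination frequencies of 0.240 and 0.110 for the two intervals.
With no interference, expected double-crossover frequency = 0.240 × 0.110 = 0.02640.
Expected number = 0.02640 × 1500 = 39.60 ≈ 40.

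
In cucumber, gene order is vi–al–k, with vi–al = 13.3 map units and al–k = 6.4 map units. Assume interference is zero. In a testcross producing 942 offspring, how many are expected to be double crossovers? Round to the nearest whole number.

Map distances give recombination frequencies of 0.133 and 0.064 for the two intervals.
With no interference, expected double-crossover frequency = 0.133 × 0.064 = 0.00851.
Expected number = 0.00851 × 942 = 8.02 ≈ 8.

8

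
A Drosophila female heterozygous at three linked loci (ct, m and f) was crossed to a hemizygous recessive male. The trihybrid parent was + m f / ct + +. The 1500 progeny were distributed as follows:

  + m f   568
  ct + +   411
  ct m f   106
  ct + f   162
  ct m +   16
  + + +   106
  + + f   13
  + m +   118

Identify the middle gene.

m

The two rarest classes, + + f and ct m +, are the double crossovers. Comparing them with the parentals, only the m allele has switched, so m is the middle locus and the order is f – m – ct.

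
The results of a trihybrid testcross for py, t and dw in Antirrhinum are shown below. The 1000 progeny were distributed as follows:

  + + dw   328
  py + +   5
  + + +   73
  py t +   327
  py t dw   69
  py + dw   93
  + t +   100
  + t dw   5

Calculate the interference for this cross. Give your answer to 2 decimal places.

0.68

The two most frequent reciprocal classes, + + dw and py t +, are the parental types, so the F1 was + + dw / py t +.
The two rarest classes, + t dw and py + +, are the double crossovers. Comparing them with the parentals, only the t allele has switched, so t is the middle locus and the order is py – t – dw.
py–t: (193 + 10)/1000 = 0.2030; t–dw: (142 + 10)/1000 = 0.1520.
Expected DCO frequency = 0.2030 × 0.1520 ≈ 0.03086; observed = 10/1000 ≈ 0.01000.
Coefficient of coincidence = 0.01000/0.03086 ≈ 0.32; interference = 1 − 0.32 = 0.68.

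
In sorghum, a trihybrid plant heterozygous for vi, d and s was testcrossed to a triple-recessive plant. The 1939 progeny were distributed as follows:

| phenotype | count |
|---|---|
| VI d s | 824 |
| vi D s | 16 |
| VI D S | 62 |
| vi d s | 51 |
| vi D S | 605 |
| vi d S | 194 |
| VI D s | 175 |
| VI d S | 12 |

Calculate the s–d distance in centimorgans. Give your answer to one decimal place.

The two most frequent reciprocal classes, vi D S and VI d s, are the parental types, so the F1 was vi D S / VI d s.
The two rarest classes, vi D s and VI d S, are the double crossovers. Comparing them with the parentals, only the s allele has switched, so s is the middle locus and the order is d – s – vi.
Crossovers in the d–s interval produce the single-crossover classes vi d S and VI D s (194 + 175 = 369) plus the double crossovers (28).
RF(d–s) = (369 + 28) / 1939 = 397/1939 = 0.2047 → 20.5 centimorgans.

20.5 centimorgans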